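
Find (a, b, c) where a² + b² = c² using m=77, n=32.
(4905, 4928, 6953)

Euclid's formula: a = m² - n², b = 2mn, c = m² + n²
m = 77, n = 32
a = 77² - 32² = 5929 - 1024 = 4905
b = 2 × 77 × 32 = 4928
c = 77² + 32² = 5929 + 1024 = 6953
Verification: 4905² + 4928² = 24059025 + 24285184 = 48344209 = 6953² ✓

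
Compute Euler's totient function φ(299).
264

299 = 13 × 23
φ(n) = n × ∏(1 - 1/p) for each prime p dividing n
φ(299) = 299 × (1 - 1/13) × (1 - 1/23) = 264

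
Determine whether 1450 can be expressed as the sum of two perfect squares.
9² + 37² (a=9, b=37)

Factorization: 1450 = 2 × 5^2 × 29
By Fermat: n is sum of two squares iff every prime p ≡ 3 (mod 4) appears to even power.
All primes ≡ 3 (mod 4) appear to even power.
Search a = 0, 1, 2, … for 1450 - a² a perfect square: first hit at a = 9: 1450 - 81 = 1369 = 37².
1450 = 9² + 37² = 81 + 1369 ✓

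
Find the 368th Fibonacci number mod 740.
41

Matrix identity: Q^n = [[F_(n+1), F_n], [F_n, F_(n-1)]] with Q = [[1,1],[1,0]].
n = 368 = 101110000₂. Square-and-multiply, entries mod 740:
Q^1 = [[1,1],[1,0]]
Q^2 = (Q^1)² = [[2,1],[1,1]]
Q^5 = (Q^2)²·Q = [[8,5],[5,3]]
Q^11 = (Q^5)²·Q = [[144,89],[89,55]]
Q^23 = (Q^11)²·Q = [[488,537],[537,691]]
Q^46 = (Q^23)² = [[373,423],[423,690]]
Q^92 = (Q^46)² = [[598,469],[469,129]]
Q^184 = (Q^92)² = [[365,563],[563,542]]
Q^368 = (Q^184)² = [[274,41],[41,233]]
F_368 mod 740 = Q^368[0][1] = 41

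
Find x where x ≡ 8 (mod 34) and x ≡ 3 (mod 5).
8

Using Chinese Remainder Theorem:
M = 34 × 5 = 170
M1 = 5, M2 = 34
y1 = 5^(-1) mod 34 = 7
y2 = 34^(-1) mod 5 = 4
x = (8×5×7 + 3×34×4) mod 170 = 8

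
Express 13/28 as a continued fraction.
[0; 2, 6, 2]

Euclidean algorithm steps:
13 = 0 × 28 + 13
28 = 2 × 13 + 2
13 = 6 × 2 + 1
2 = 2 × 1 + 0
Continued fraction: [0; 2, 6, 2]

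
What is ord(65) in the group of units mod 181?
9

181 is prime, so ord(65) divides φ(181) = 180.
Divisors of 180: 1, 2, 3, 4, 5, 6, 9, 10, 12, 15, 18, 20, 30, 36, 45, 60, 90, 180.
Repeated squaring: 65^1 ≡ 65, 65^2 ≡ 62, 65^4 ≡ 43, 65^8 ≡ 39, 65^16 ≡ 73, 65^32 ≡ 80, 65^64 ≡ 65, 65^128 ≡ 62 (mod 181).
Test 65^d mod 181 for each divisor d in increasing order:
65^1 ≡ 65
65^2 ≡ 62
65^3 = 65^2·65^1 ≡ 48
65^4 ≡ 43
65^5 = 65^4·65^1 ≡ 80
65^6 = 65^4·65^2 ≡ 132
65^9 = 65^8·65^1 ≡ 1  ← first divisor giving 1
The order is 9.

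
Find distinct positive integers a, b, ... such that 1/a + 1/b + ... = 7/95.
1/14 + 1/444 + 1/295260

Greedy algorithm:
7/95: ceiling(95/7) = 14, use 1/14
3/1330: ceiling(1330/3) = 444, use 1/444
1/295260: ceiling(295260/1) = 295260, use 1/295260
Result: 7/95 = 1/14 + 1/444 + 1/295260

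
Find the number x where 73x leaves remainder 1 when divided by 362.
243

gcd(73, 362) = 1, so the inverse exists.
Extended Euclidean algorithm on (362, 73):
362 = 4 × 73 + 70  ⟹  70 = (1)·362 + (-4)·73
73 = 1 × 70 + 3  ⟹  3 = (-1)·362 + (5)·73
70 = 23 × 3 + 1  ⟹  1 = (24)·362 + (-119)·73
So (-119)·73 ≡ 1 (mod 362), i.e. 73^(-1) ≡ -119 ≡ 243 (mod 362).
Check: 73 × 243 = 17739 ≡ 1 (mod 362)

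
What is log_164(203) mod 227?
42

Baby-step giant-step with step n = ⌈√227⌉ = 16.
Baby steps 164^j mod 227 (j:value) for j=0..15: 0:1, 1:164, 2:110, 3:107, 4:69, 5:193, 6:99, 7:119, 8:221, 9:151, 10:21, 11:39, 12:40, 13:204, 14:87, 15:194.
Giant-step multiplier: 164^(-16) ≡ 164^(226-16) = 164^210 ≡ 82 (mod 227).
Giant steps γ_i = 203·82^i mod 227: γ_0=203, γ_1=75, γ_2=21 (in table at j=10).
x = i·n + j = 2·16 + 10 = 42.
Check: 164^42 ≡ 203 (mod 227).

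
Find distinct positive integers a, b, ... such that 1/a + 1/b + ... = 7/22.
1/4 + 1/15 + 1/660

Greedy algorithm:
7/22: ceiling(22/7) = 4, use 1/4
3/44: ceiling(44/3) = 15, use 1/15
1/660: ceiling(660/1) = 660, use 1/660
Result: 7/22 = 1/4 + 1/15 + 1/660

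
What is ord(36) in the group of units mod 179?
89

179 is prime, so ord(36) divides φ(179) = 178.
Divisors of 178: 1, 2, 89, 178.
Repeated squaring: 36^1 ≡ 36, 36^2 ≡ 43, 36^4 ≡ 59, 36^8 ≡ 80, 36^16 ≡ 135, 36^32 ≡ 146, 36^64 ≡ 15, 36^128 ≡ 46 (mod 179).
Test 36^d mod 179 for each divisor d in increasing order:
36^1 ≡ 36
36^2 ≡ 43
36^89 = 36^64·36^16·36^8·36^1 ≡ 1  ← first divisor giving 1
The order is 89.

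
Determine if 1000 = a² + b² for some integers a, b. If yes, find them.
10² + 30² (a=10, b=30)

Factorization: 1000 = 2^3 × 5^3
By Fermat: n is sum of two squares iff every prime p ≡ 3 (mod 4) appears to even power.
All primes ≡ 3 (mod 4) appear to even power.
Search a = 0, 1, 2, … for 1000 - a² a perfect square: first hit at a = 10: 1000 - 100 = 900 = 30².
1000 = 10² + 30² = 100 + 900 ✓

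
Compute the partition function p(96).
118114304

p(n) counts ways to write n as a sum of positive integers (order ignored).
Euler's pentagonal recurrence: p(k) = p(k-1) + p(k-2) - p(k-5) - p(k-7) + p(k-12) + p(k-15) - ... (offsets j(3j∓1)/2, signs ++--, p(0)=1, p(<0)=0).
DP table for k = 0..95: p(0)=1, p(1)=1, p(2)=2, p(3)=3, p(4)=5, p(5)=7, p(6)=11, p(7)=15, p(8)=22, p(9)=30, p(10)=42, p(11)=56, p(12)=77, p(13)=101, p(14)=135, p(15)=176, p(16)=231, p(17)=297, p(18)=385, p(19)=490, p(20)=627, p(21)=792, p(22)=1002, p(23)=1255, p(24)=1575, p(25)=1958, p(26)=2436, p(27)=3010, p(28)=3718, p(29)=4565, p(30)=5604, p(31)=6842, p(32)=8349, p(33)=10143, p(34)=12310, p(35)=14883, p(36)=17977, p(37)=21637, p(38)=26015, p(39)=31185, p(40)=37338, p(41)=44583, p(42)=53174, p(43)=63261, p(44)=75175, p(45)=89134, p(46)=105558, p(47)=124754, p(48)=147273, p(49)=173525, p(50)=204226, p(51)=239943, p(52)=281589, p(53)=329931, p(54)=386155, p(55)=451276, p(56)=526823, p(57)=614154, p(58)=715220, p(59)=831820, p(60)=966467, p(61)=1121505, p(62)=1300156, p(63)=1505499, p(64)=1741630, p(65)=2012558, p(66)=2323520, p(67)=2679689, p(68)=3087735, p(69)=3554345, p(70)=4087968, p(71)=4697205, p(72)=5392783, p(73)=6185689, p(74)=7089500, p(75)=8118264, p(76)=9289091, p(77)=10619863, p(78)=12132164, p(79)=13848650, p(80)=15796476, p(81)=18004327, p(82)=20506255, p(83)=23338469, p(84)=26543660, p(85)=30167357, p(86)=34262962, p(87)=38887673, p(88)=44108109, p(89)=49995925, p(90)=56634173, p(91)=64112359, p(92)=72533807, p(93)=82010177, p(94)=92669720, p(95)=104651419.
Final step: p(96) = p(95) + p(94) - p(91) - p(89) + p(84) + p(81) - p(74) - p(70) + p(61) + p(56) - p(45) - p(39) + p(26) + p(19) - p(4)
= 104651419 + 92669720 - 64112359 - 49995925 + 26543660 + 18004327 - 7089500 - 4087968 + 1121505 + 526823 - 89134 - 31185 + 2436 + 490 - 5
= 118114304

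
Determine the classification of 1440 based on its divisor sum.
abundant

Proper divisors of 1440: sum = 1 + 2 + 3 + 4 + 5 + 6 + 8 + 9 + ... + 288 + 360 + 480 + 720 (35 divisors) = 3474
Since 3474 > 1440, 1440 is abundant.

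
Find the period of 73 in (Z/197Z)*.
196

197 is prime, so ord(73) divides φ(197) = 196.
Divisors of 196: 1, 2, 4, 7, 14, 28, 49, 98, 196.
Repeated squaring: 73^1 ≡ 73, 73^2 ≡ 10, 73^4 ≡ 100, 73^8 ≡ 150, 73^16 ≡ 42, 73^32 ≡ 188, 73^64 ≡ 81, 73^128 ≡ 60 (mod 197).
Test 73^d mod 197 for each divisor d in increasing order:
73^1 ≡ 73
73^2 ≡ 10
73^4 ≡ 100
73^7 = 73^4·73^2·73^1 ≡ 110
73^14 = 73^8·73^4·73^2 ≡ 83
73^28 = 73^16·73^8·73^4 ≡ 191
73^49 = 73^32·73^16·73^1 ≡ 183
73^98 = 73^64·73^32·73^2 ≡ 196
73^196 = 73^128·73^64·73^4 ≡ 1  ← first divisor giving 1
The order is 196.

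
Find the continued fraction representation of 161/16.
[10; 16]

Euclidean algorithm steps:
161 = 10 × 16 + 1
16 = 16 × 1 + 0
Continued fraction: [10; 16]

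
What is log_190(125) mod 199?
108

Baby-step giant-step with step n = ⌈√199⌉ = 15.
Baby steps 190^j mod 199 (j:value) for j=0..14: 0:1, 1:190, 2:81, 3:67, 4:193, 5:54, 6:111, 7:195, 8:36, 9:74, 10:130, 11:24, 12:182, 13:153, 14:16.
Giant-step multiplier: 190^(-15) ≡ 190^(198-15) = 190^183 ≡ 76 (mod 199).
Giant steps γ_i = 125·76^i mod 199: γ_0=125, γ_1=147, γ_2=28, γ_3=138, γ_4=140, γ_5=93, γ_6=103, γ_7=67 (in table at j=3).
x = i·n + j = 7·15 + 3 = 108.
Check: 190^108 ≡ 125 (mod 199).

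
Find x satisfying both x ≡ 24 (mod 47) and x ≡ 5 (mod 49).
1622

Using Chinese Remainder Theorem:
M = 47 × 49 = 2303
M1 = 49, M2 = 47
y1 = 49^(-1) mod 47 = 24
y2 = 47^(-1) mod 49 = 24
x = (24×49×24 + 5×47×24) mod 2303 = 1622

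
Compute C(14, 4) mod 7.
0

Using Lucas' theorem:
Write n=14 and k=4 in base 7:
n in base 7: [2, 0]
k in base 7: [0, 4]
C(14,4) mod 7 = ∏ C(n_i, k_i) mod 7
Digit binomials (mod 7): C(2,0) = 1; C(0,4) = 0 (k_i > n_i)
Product: 1 × 0 = 0 ≡ 0 (mod 7)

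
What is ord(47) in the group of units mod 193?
192

193 is prime, so ord(47) divides φ(193) = 192.
Divisors of 192: 1, 2, 3, 4, 6, 8, 12, 16, 24, 32, 48, 64, 96, 192.
Repeated squaring: 47^1 ≡ 47, 47^2 ≡ 86, 47^4 ≡ 62, 47^8 ≡ 177, 47^16 ≡ 63, 47^32 ≡ 109, 47^64 ≡ 108, 47^128 ≡ 84 (mod 193).
Test 47^d mod 193 for each divisor d in increasing order:
47^1 ≡ 47
47^2 ≡ 86
47^3 = 47^2·47^1 ≡ 182
47^4 ≡ 62
47^6 = 47^4·47^2 ≡ 121
47^8 ≡ 177
47^12 = 47^8·47^4 ≡ 166
47^16 ≡ 63
47^24 = 47^16·47^8 ≡ 150
47^32 ≡ 109
47^48 = 47^32·47^16 ≡ 112
47^64 ≡ 108
47^96 = 47^64·47^32 ≡ 192
47^192 = 47^128·47^64 ≡ 1  ← first divisor giving 1
The order is 192.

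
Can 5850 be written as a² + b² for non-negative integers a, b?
15² + 75² (a=15, b=75)

Factorization: 5850 = 2 × 3^2 × 5^2 × 13
By Fermat: n is sum of two squares iff every prime p ≡ 3 (mod 4) appears to even power.
All primes ≡ 3 (mod 4) appear to even power.
Search a = 0, 1, 2, … for 5850 - a² a perfect square: first hit at a = 15: 5850 - 225 = 5625 = 75².
5850 = 15² + 75² = 225 + 5625 ✓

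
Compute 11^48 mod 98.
15

Repeated squaring. Binary of 48 = 110000.
11^1 ≡ 11 (mod 98); 11^2 ≡ 23 (mod 98); 11^4 ≡ 39 (mod 98); 11^8 ≡ 51 (mod 98); 11^16 ≡ 53 (mod 98); 11^32 ≡ 65 (mod 98)
11^48 = 11^16 × 11^32 ≡ 15 (mod 98)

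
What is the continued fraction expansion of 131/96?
[1; 2, 1, 2, 1, 8]

Euclidean algorithm steps:
131 = 1 × 96 + 35
96 = 2 × 35 + 26
35 = 1 × 26 + 9
26 = 2 × 9 + 8
9 = 1 × 8 + 1
8 = 8 × 1 + 0
Continued fraction: [1; 2, 1, 2, 1, 8]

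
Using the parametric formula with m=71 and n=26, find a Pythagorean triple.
(4365, 3692, 5717)

Euclid's formula: a = m² - n², b = 2mn, c = m² + n²
m = 71, n = 26
a = 71² - 26² = 5041 - 676 = 4365
b = 2 × 71 × 26 = 3692
c = 71² + 26² = 5041 + 676 = 5717
Verification: 4365² + 3692² = 19053225 + 13630864 = 32684089 = 5717² ✓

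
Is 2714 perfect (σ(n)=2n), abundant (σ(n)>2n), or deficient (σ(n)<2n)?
deficient

Proper divisors of 2714: sum = 1 + 2 + 23 + 46 + 59 + 118 + 1357 = 1606
Since 1606 < 2714, 2714 is deficient.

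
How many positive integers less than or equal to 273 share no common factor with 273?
144

273 = 3 × 7 × 13
φ(n) = n × ∏(1 - 1/p) for each prime p dividing n
φ(273) = 273 × (1 - 1/3) × (1 - 1/7) × (1 - 1/13) = 144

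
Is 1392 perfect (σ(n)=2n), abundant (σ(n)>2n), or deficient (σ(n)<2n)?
abundant

Proper divisors of 1392: sum = 1 + 2 + 3 + 4 + 6 + 8 + 12 + 16 + ... + 232 + 348 + 464 + 696 (19 divisors) = 2328
Since 2328 > 1392, 1392 is abundant.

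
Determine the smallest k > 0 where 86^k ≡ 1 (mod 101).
100

101 is prime, so ord(86) divides φ(101) = 100.
Divisors of 100: 1, 2, 4, 5, 10, 20, 25, 50, 100.
Repeated squaring: 86^1 ≡ 86, 86^2 ≡ 23, 86^4 ≡ 24, 86^8 ≡ 71, 86^16 ≡ 92, 86^32 ≡ 81, 86^64 ≡ 97 (mod 101).
Test 86^d mod 101 for each divisor d in increasing order:
86^1 ≡ 86
86^2 ≡ 23
86^4 ≡ 24
86^5 = 86^4·86^1 ≡ 44
86^10 = 86^8·86^2 ≡ 17
86^20 = 86^16·86^4 ≡ 87
86^25 = 86^16·86^8·86^1 ≡ 91
86^50 = 86^32·86^16·86^2 ≡ 100
86^100 = 86^64·86^32·86^4 ≡ 1  ← first divisor giving 1
The order is 100.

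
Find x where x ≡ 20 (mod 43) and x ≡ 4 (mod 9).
364

Using Chinese Remainder Theorem:
M = 43 × 9 = 387
M1 = 9, M2 = 43
y1 = 9^(-1) mod 43 = 24
y2 = 43^(-1) mod 9 = 4
x = (20×9×24 + 4×43×4) mod 387 = 364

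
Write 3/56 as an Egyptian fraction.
1/19 + 1/1064

Greedy algorithm:
3/56: ceiling(56/3) = 19, use 1/19
1/1064: ceiling(1064/1) = 1064, use 1/1064
Result: 3/56 = 1/19 + 1/1064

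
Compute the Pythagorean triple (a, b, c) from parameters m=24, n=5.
(551, 240, 601)

Euclid's formula: a = m² - n², b = 2mn, c = m² + n²
m = 24, n = 5
a = 24² - 5² = 576 - 25 = 551
b = 2 × 24 × 5 = 240
c = 24² + 5² = 576 + 25 = 601
Verification: 551² + 240² = 303601 + 57600 = 361201 = 601² ✓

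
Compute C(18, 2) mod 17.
0

Using Lucas' theorem:
Write n=18 and k=2 in base 17:
n in base 17: [1, 1]
k in base 17: [0, 2]
C(18,2) mod 17 = ∏ C(n_i, k_i) mod 17
Digit binomials (mod 17): C(1,0) = 1; C(1,2) = 0 (k_i > n_i)
Product: 1 × 0 = 0 ≡ 0 (mod 17)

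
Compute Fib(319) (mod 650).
531

Matrix identity: Q^n = [[F_(n+1), F_n], [F_n, F_(n-1)]] with Q = [[1,1],[1,0]].
n = 319 = 100111111₂. Square-and-multiply, entries mod 650:
Q^1 = [[1,1],[1,0]]
Q^2 = (Q^1)² = [[2,1],[1,1]]
Q^4 = (Q^2)² = [[5,3],[3,2]]
Q^9 = (Q^4)²·Q = [[55,34],[34,21]]
Q^19 = (Q^9)²·Q = [[265,281],[281,634]]
Q^39 = (Q^19)²·Q = [[105,336],[336,419]]
Q^79 = (Q^39)²·Q = [[335,421],[421,564]]
Q^159 = (Q^79)²·Q = [[395,216],[216,179]]
Q^319 = (Q^159)²·Q = [[365,531],[531,484]]
F_319 mod 650 = Q^319[0][1] = 531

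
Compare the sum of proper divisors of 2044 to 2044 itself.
abundant

Proper divisors of 2044: sum = 1 + 2 + 4 + 7 + 14 + 28 + 73 + 146 + 292 + 511 + 1022 = 2100
Since 2100 > 2044, 2044 is abundant.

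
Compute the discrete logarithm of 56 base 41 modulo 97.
49

Baby-step giant-step with step n = ⌈√97⌉ = 10.
Baby steps 41^j mod 97 (j:value) for j=0..9: 0:1, 1:41, 2:32, 3:51, 4:54, 5:80, 6:79, 7:38, 8:6, 9:52.
Giant-step multiplier: 41^(-10) ≡ 41^(96-10) = 41^86 ≡ 48 (mod 97).
Giant steps γ_i = 56·48^i mod 97: γ_0=56, γ_1=69, γ_2=14, γ_3=90, γ_4=52 (in table at j=9).
x = i·n + j = 4·10 + 9 = 49.
Check: 41^49 ≡ 56 (mod 97).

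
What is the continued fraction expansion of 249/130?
[1; 1, 10, 1, 4, 2]

Euclidean algorithm steps:
249 = 1 × 130 + 119
130 = 1 × 119 + 11
119 = 10 × 11 + 9
11 = 1 × 9 + 2
9 = 4 × 2 + 1
2 = 2 × 1 + 0
Continued fraction: [1; 1, 10, 1, 4, 2]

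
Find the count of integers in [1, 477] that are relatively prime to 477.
312

477 = 3^2 × 53
φ(n) = n × ∏(1 - 1/p) for each prime p dividing n
φ(477) = 477 × (1 - 1/3) × (1 - 1/53) = 312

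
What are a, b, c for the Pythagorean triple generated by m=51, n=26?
(1925, 2652, 3277)

Euclid's formula: a = m² - n², b = 2mn, c = m² + n²
m = 51, n = 26
a = 51² - 26² = 2601 - 676 = 1925
b = 2 × 51 × 26 = 2652
c = 51² + 26² = 2601 + 676 = 3277
Verification: 1925² + 2652² = 3705625 + 7033104 = 10738729 = 3277² ✓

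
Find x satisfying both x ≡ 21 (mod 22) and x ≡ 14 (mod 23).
175

Using Chinese Remainder Theorem:
M = 22 × 23 = 506
M1 = 23, M2 = 22
y1 = 23^(-1) mod 22 = 1
y2 = 22^(-1) mod 23 = 22
x = (21×23×1 + 14×22×22) mod 506 = 175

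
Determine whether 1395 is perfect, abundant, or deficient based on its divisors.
deficient

Proper divisors of 1395: sum = 1 + 3 + 5 + 9 + 15 + 31 + 45 + 93 + 155 + 279 + 465 = 1101
Since 1101 < 1395, 1395 is deficient.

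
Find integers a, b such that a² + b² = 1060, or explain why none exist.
6² + 32² (a=6, b=32)

Factorization: 1060 = 2^2 × 5 × 53
By Fermat: n is sum of two squares iff every prime p ≡ 3 (mod 4) appears to even power.
All primes ≡ 3 (mod 4) appear to even power.
Search a = 0, 1, 2, … for 1060 - a² a perfect square: first hit at a = 6: 1060 - 36 = 1024 = 32².
1060 = 6² + 32² = 36 + 1024 ✓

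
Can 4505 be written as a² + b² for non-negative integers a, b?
4² + 67² (a=4, b=67)

Factorization: 4505 = 5 × 17 × 53
By Fermat: n is sum of two squares iff every prime p ≡ 3 (mod 4) appears to even power.
All primes ≡ 3 (mod 4) appear to even power.
Search a = 0, 1, 2, … for 4505 - a² a perfect square: first hit at a = 4: 4505 - 16 = 4489 = 67².
4505 = 4² + 67² = 16 + 4489 ✓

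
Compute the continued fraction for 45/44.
[1; 44]

Euclidean algorithm steps:
45 = 1 × 44 + 1
44 = 44 × 1 + 0
Continued fraction: [1; 44]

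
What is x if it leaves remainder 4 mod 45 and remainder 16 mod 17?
679

Using Chinese Remainder Theorem:
M = 45 × 17 = 765
M1 = 17, M2 = 45
y1 = 17^(-1) mod 45 = 8
y2 = 45^(-1) mod 17 = 14
x = (4×17×8 + 16×45×14) mod 765 = 679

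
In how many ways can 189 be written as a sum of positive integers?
1527273599625

p(n) counts ways to write n as a sum of positive integers (order ignored).
Euler's pentagonal recurrence: p(k) = p(k-1) + p(k-2) - p(k-5) - p(k-7) + p(k-12) + p(k-15) - ... (offsets j(3j∓1)/2, signs ++--, p(0)=1, p(<0)=0).
DP table for k = 0..188: p(0)=1, p(1)=1, p(2)=2, p(3)=3, p(4)=5, p(5)=7, p(6)=11, p(7)=15, p(8)=22, p(9)=30, p(10)=42, p(11)=56, p(12)=77, p(13)=101, p(14)=135, p(15)=176, p(16)=231, p(17)=297, p(18)=385, p(19)=490, p(20)=627, p(21)=792, p(22)=1002, p(23)=1255, p(24)=1575, p(25)=1958, p(26)=2436, p(27)=3010, p(28)=3718, p(29)=4565, p(30)=5604, p(31)=6842, p(32)=8349, p(33)=10143, p(34)=12310, p(35)=14883, p(36)=17977, p(37)=21637, p(38)=26015, p(39)=31185, p(40)=37338, p(41)=44583, p(42)=53174, p(43)=63261, p(44)=75175, p(45)=89134, p(46)=105558, p(47)=124754, p(48)=147273, p(49)=173525, p(50)=204226, p(51)=239943, p(52)=281589, p(53)=329931, p(54)=386155, p(55)=451276, p(56)=526823, p(57)=614154, p(58)=715220, p(59)=831820, p(60)=966467, p(61)=1121505, p(62)=1300156, p(63)=1505499, p(64)=1741630, p(65)=2012558, p(66)=2323520, p(67)=2679689, p(68)=3087735, p(69)=3554345, p(70)=4087968, p(71)=4697205, p(72)=5392783, p(73)=6185689, p(74)=7089500, p(75)=8118264, p(76)=9289091, p(77)=10619863, p(78)=12132164, p(79)=13848650, p(80)=15796476, p(81)=18004327, p(82)=20506255, p(83)=23338469, p(84)=26543660, p(85)=30167357, p(86)=34262962, p(87)=38887673, p(88)=44108109, p(89)=49995925, p(90)=56634173, p(91)=64112359, p(92)=72533807, p(93)=82010177, p(94)=92669720, p(95)=104651419, p(96)=118114304, p(97)=133230930, p(98)=150198136, p(99)=169229875, p(100)=190569292, p(101)=214481126, p(102)=241265379, p(103)=271248950, p(104)=304801365, p(105)=342325709, p(106)=384276336, p(107)=431149389, p(108)=483502844, p(109)=541946240, p(110)=607163746, p(111)=679903203, p(112)=761002156, p(113)=851376628, p(114)=952050665, p(115)=1064144451, p(116)=1188908248, p(117)=1327710076, p(118)=1482074143, p(119)=1653668665, p(120)=1844349560, p(121)=2056148051, p(122)=2291320912, p(123)=2552338241, p(124)=2841940500, p(125)=3163127352, p(126)=3519222692, p(127)=3913864295, p(128)=4351078600, p(129)=4835271870, p(130)=5371315400, p(131)=5964539504, p(132)=6620830889, p(133)=7346629512, p(134)=8149040695, p(135)=9035836076, p(136)=10015581680, p(137)=11097645016, p(138)=12292341831, p(139)=13610949895, p(140)=15065878135, p(141)=16670689208, p(142)=18440293320, p(143)=20390982757, p(144)=22540654445, p(145)=24908858009, p(146)=27517052599, p(147)=30388671978, p(148)=33549419497, p(149)=37027355200, p(150)=40853235313, p(151)=45060624582, p(152)=49686288421, p(153)=54770336324, p(154)=60356673280, p(155)=66493182097, p(156)=73232243759, p(157)=80630964769, p(158)=88751778802, p(159)=97662728555, p(160)=107438159466, p(161)=118159068427, p(162)=129913904637, p(163)=142798995930, p(164)=156919475295, p(165)=172389800255, p(166)=189334822579, p(167)=207890420102, p(168)=228204732751, p(169)=250438925115, p(170)=274768617130, p(171)=301384802048, p(172)=330495499613, p(173)=362326859895, p(174)=397125074750, p(175)=435157697830, p(176)=476715857290, p(177)=522115831195, p(178)=571701605655, p(179)=625846753120, p(180)=684957390936, p(181)=749474411781, p(182)=819876908323, p(183)=896684817527, p(184)=980462880430, p(185)=1071823774337, p(186)=1171432692373, p(187)=1280011042268, p(188)=1398341745571.
Final step: p(189) = p(188) + p(187) - p(184) - p(182) + p(177) + p(174) - p(167) - p(163) + p(154) + p(149) - p(138) - p(132) + p(119) + p(112) - p(97) - p(89) + p(72) + p(63) - p(44) - p(34) + p(13) + p(2)
= 1398341745571 + 1280011042268 - 980462880430 - 819876908323 + 522115831195 + 397125074750 - 207890420102 - 142798995930 + 60356673280 + 37027355200 - 12292341831 - 6620830889 + 1653668665 + 761002156 - 133230930 - 49995925 + 5392783 + 1505499 - 75175 - 12310 + 101 + 2
= 1527273599625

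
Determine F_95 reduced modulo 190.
5

Matrix identity: Q^n = [[F_(n+1), F_n], [F_n, F_(n-1)]] with Q = [[1,1],[1,0]].
n = 95 = 1011111₂. Square-and-multiply, entries mod 190:
Q^1 = [[1,1],[1,0]]
Q^2 = (Q^1)² = [[2,1],[1,1]]
Q^5 = (Q^2)²·Q = [[8,5],[5,3]]
Q^11 = (Q^5)²·Q = [[144,89],[89,55]]
Q^23 = (Q^11)²·Q = [[8,157],[157,41]]
Q^47 = (Q^23)²·Q = [[106,13],[13,93]]
Q^95 = (Q^47)²·Q = [[122,5],[5,117]]
F_95 mod 190 = Q^95[0][1] = 5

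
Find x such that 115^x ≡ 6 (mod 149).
112

Baby-step giant-step with step n = ⌈√149⌉ = 13.
Baby steps 115^j mod 149 (j:value) for j=0..12: 0:1, 1:115, 2:113, 3:32, 4:104, 5:40, 6:130, 7:50, 8:88, 9:137, 10:110, 11:134, 12:63.
Giant-step multiplier: 115^(-13) ≡ 115^(148-13) = 115^135 ≡ 141 (mod 149).
Giant steps γ_i = 6·141^i mod 149: γ_0=6, γ_1=101, γ_2=86, γ_3=57, γ_4=140, γ_5=72, γ_6=20, γ_7=138, γ_8=88 (in table at j=8).
x = i·n + j = 8·13 + 8 = 112.
Check: 115^112 ≡ 6 (mod 149).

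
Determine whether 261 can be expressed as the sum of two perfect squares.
6² + 15² (a=6, b=15)

Factorization: 261 = 3^2 × 29
By Fermat: n is sum of two squares iff every prime p ≡ 3 (mod 4) appears to even power.
All primes ≡ 3 (mod 4) appear to even power.
Search a = 0, 1, 2, … for 261 - a² a perfect square: first hit at a = 6: 261 - 36 = 225 = 15².
261 = 6² + 15² = 36 + 225 ✓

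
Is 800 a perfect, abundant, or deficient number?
abundant

Proper divisors of 800: sum = 1 + 2 + 4 + 5 + 8 + 10 + 16 + 20 + ... + 100 + 160 + 200 + 400 (17 divisors) = 1153
Since 1153 > 800, 800 is abundant.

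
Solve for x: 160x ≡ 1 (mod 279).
211

gcd(160, 279) = 1, so the inverse exists.
Extended Euclidean algorithm on (279, 160):
279 = 1 × 160 + 119  ⟹  119 = (1)·279 + (-1)·160
160 = 1 × 119 + 41  ⟹  41 = (-1)·279 + (2)·160
119 = 2 × 41 + 37  ⟹  37 = (3)·279 + (-5)·160
41 = 1 × 37 + 4  ⟹  4 = (-4)·279 + (7)·160
37 = 9 × 4 + 1  ⟹  1 = (39)·279 + (-68)·160
So (-68)·160 ≡ 1 (mod 279), i.e. 160^(-1) ≡ -68 ≡ 211 (mod 279).
Check: 160 × 211 = 33760 ≡ 1 (mod 279)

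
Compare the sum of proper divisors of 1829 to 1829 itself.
deficient

Proper divisors of 1829: sum = 1 + 31 + 59 = 91
Since 91 < 1829, 1829 is deficient.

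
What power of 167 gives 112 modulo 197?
2

Baby-step giant-step with step n = ⌈√197⌉ = 15.
Baby steps 167^j mod 197 (j:value) for j=0..14: 0:1, 1:167, 2:112, 3:186, 4:133, 5:147, 6:121, 7:113, 8:156, 9:48, 10:136, 11:57, 12:63, 13:80, 14:161.
h = 112 is already in the table at j=2, so x = 2.
Check: 167^2 ≡ 112 (mod 197).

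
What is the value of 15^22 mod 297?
27

Repeated squaring. Binary of 22 = 10110.
15^1 ≡ 15 (mod 297); 15^2 ≡ 225 (mod 297); 15^4 ≡ 135 (mod 297); 15^8 ≡ 108 (mod 297); 15^16 ≡ 81 (mod 297)
15^22 = 15^2 × 15^4 × 15^16 ≡ 27 (mod 297)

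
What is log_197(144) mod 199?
174

Baby-step giant-step with step n = ⌈√199⌉ = 15.
Baby steps 197^j mod 199 (j:value) for j=0..14: 0:1, 1:197, 2:4, 3:191, 4:16, 5:167, 6:64, 7:71, 8:57, 9:85, 10:29, 11:141, 12:116, 13:166, 14:66.
Giant-step multiplier: 197^(-15) ≡ 197^(198-15) = 197^183 ≡ 101 (mod 199).
Giant steps γ_i = 144·101^i mod 199: γ_0=144, γ_1=17, γ_2=125, γ_3=88, γ_4=132, γ_5=198, γ_6=98, γ_7=147, γ_8=121, γ_9=82, γ_10=123, γ_11=85 (in table at j=9).
x = i·n + j = 11·15 + 9 = 174.
Check: 197^174 ≡ 144 (mod 199).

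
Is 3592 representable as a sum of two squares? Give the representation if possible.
26² + 54² (a=26, b=54)

Factorization: 3592 = 2^3 × 449
By Fermat: n is sum of two squares iff every prime p ≡ 3 (mod 4) appears to even power.
All primes ≡ 3 (mod 4) appear to even power.
Search a = 0, 1, 2, … for 3592 - a² a perfect square: first hit at a = 26: 3592 - 676 = 2916 = 54².
3592 = 26² + 54² = 676 + 2916 ✓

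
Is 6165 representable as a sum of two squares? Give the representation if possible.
9² + 78² (a=9, b=78)

Factorization: 6165 = 3^2 × 5 × 137
By Fermat: n is sum of two squares iff every prime p ≡ 3 (mod 4) appears to even power.
All primes ≡ 3 (mod 4) appear to even power.
Search a = 0, 1, 2, … for 6165 - a² a perfect square: first hit at a = 9: 6165 - 81 = 6084 = 78².
6165 = 9² + 78² = 81 + 6084 ✓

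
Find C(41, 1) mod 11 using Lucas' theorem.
8

Using Lucas' theorem:
Write n=41 and k=1 in base 11:
n in base 11: [3, 8]
k in base 11: [0, 1]
C(41,1) mod 11 = ∏ C(n_i, k_i) mod 11
Digit binomials (mod 11): C(3,0) = 1; C(8,1) = 8
Product: 1 × 8 = 8 ≡ 8 (mod 11)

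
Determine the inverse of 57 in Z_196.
141

gcd(57, 196) = 1, so the inverse exists.
Extended Euclidean algorithm on (196, 57):
196 = 3 × 57 + 25  ⟹  25 = (1)·196 + (-3)·57
57 = 2 × 25 + 7  ⟹  7 = (-2)·196 + (7)·57
25 = 3 × 7 + 4  ⟹  4 = (7)·196 + (-24)·57
7 = 1 × 4 + 3  ⟹  3 = (-9)·196 + (31)·57
4 = 1 × 3 + 1  ⟹  1 = (16)·196 + (-55)·57
So (-55)·57 ≡ 1 (mod 196), i.e. 57^(-1) ≡ -55 ≡ 141 (mod 196).
Check: 57 × 141 = 8037 ≡ 1 (mod 196)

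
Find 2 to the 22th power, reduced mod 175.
79

Repeated squaring. Binary of 22 = 10110.
2^1 ≡ 2 (mod 175); 2^2 ≡ 4 (mod 175); 2^4 ≡ 16 (mod 175); 2^8 ≡ 81 (mod 175); 2^16 ≡ 86 (mod 175)
2^22 = 2^2 × 2^4 × 2^16 ≡ 79 (mod 175)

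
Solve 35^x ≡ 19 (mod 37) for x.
17

Baby-step giant-step with step n = ⌈√37⌉ = 7.
Baby steps 35^j mod 37 (j:value) for j=0..6: 0:1, 1:35, 2:4, 3:29, 4:16, 5:5, 6:27.
Giant-step multiplier: 35^(-7) ≡ 35^(36-7) = 35^29 ≡ 13 (mod 37).
Giant steps γ_i = 19·13^i mod 37: γ_0=19, γ_1=25, γ_2=29 (in table at j=3).
x = i·n + j = 2·7 + 3 = 17.
Check: 35^17 ≡ 19 (mod 37).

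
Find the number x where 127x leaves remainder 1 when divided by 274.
41

gcd(127, 274) = 1, so the inverse exists.
Extended Euclidean algorithm on (274, 127):
274 = 2 × 127 + 20  ⟹  20 = (1)·274 + (-2)·127
127 = 6 × 20 + 7  ⟹  7 = (-6)·274 + (13)·127
20 = 2 × 7 + 6  ⟹  6 = (13)·274 + (-28)·127
7 = 1 × 6 + 1  ⟹  1 = (-19)·274 + (41)·127
So (41)·127 ≡ 1 (mod 274), i.e. 127^(-1) ≡ 41 (mod 274).
Check: 127 × 41 = 5207 ≡ 1 (mod 274)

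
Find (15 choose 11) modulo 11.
1

Using Lucas' theorem:
Write n=15 and k=11 in base 11:
n in base 11: [1, 4]
k in base 11: [1, 0]
C(15,11) mod 11 = ∏ C(n_i, k_i) mod 11
Digit binomials (mod 11): C(1,1) = 1; C(4,0) = 1
Product: 1 × 1 = 1 ≡ 1 (mod 11)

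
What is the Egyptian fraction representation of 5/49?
1/10 + 1/490

Greedy algorithm:
5/49: ceiling(49/5) = 10, use 1/10
1/490: ceiling(490/1) = 490, use 1/490
Result: 5/49 = 1/10 + 1/490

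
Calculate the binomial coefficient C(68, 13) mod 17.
0

Using Lucas' theorem:
Write n=68 and k=13 in base 17:
n in base 17: [4, 0]
k in base 17: [0, 13]
C(68,13) mod 17 = ∏ C(n_i, k_i) mod 17
Digit binomials (mod 17): C(4,0) = 1; C(0,13) = 0 (k_i > n_i)
Product: 1 × 0 = 0 ≡ 0 (mod 17)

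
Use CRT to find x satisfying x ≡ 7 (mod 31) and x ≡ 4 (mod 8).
100

Using Chinese Remainder Theorem:
M = 31 × 8 = 248
M1 = 8, M2 = 31
y1 = 8^(-1) mod 31 = 4
y2 = 31^(-1) mod 8 = 7
x = (7×8×4 + 4×31×7) mod 248 = 100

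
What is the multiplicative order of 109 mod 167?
166

167 is prime, so ord(109) divides φ(167) = 166.
Divisors of 166: 1, 2, 83, 166.
Repeated squaring: 109^1 ≡ 109, 109^2 ≡ 24, 109^4 ≡ 75, 109^8 ≡ 114, 109^16 ≡ 137, 109^32 ≡ 65, 109^64 ≡ 50, 109^128 ≡ 162 (mod 167).
Test 109^d mod 167 for each divisor d in increasing order:
109^1 ≡ 109
109^2 ≡ 24
109^83 = 109^64·109^16·109^2·109^1 ≡ 166
109^166 = 109^128·109^32·109^4·109^2 ≡ 1  ← first divisor giving 1
The order is 166.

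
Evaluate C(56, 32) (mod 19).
17

Using Lucas' theorem:
Write n=56 and k=32 in base 19:
n in base 19: [2, 18]
k in base 19: [1, 13]
C(56,32) mod 19 = ∏ C(n_i, k_i) mod 19
Digit binomials (mod 19): C(2,1) = 2; C(18,13) = 8568 ≡ 18
Product: 2 × 18 = 36 ≡ 17 (mod 19)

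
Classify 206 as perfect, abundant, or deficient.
deficient

Proper divisors of 206: sum = 1 + 2 + 103 = 106
Since 106 < 206, 206 is deficient.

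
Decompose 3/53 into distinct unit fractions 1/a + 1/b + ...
1/18 + 1/954

Greedy algorithm:
3/53: ceiling(53/3) = 18, use 1/18
1/954: ceiling(954/1) = 954, use 1/954
Result: 3/53 = 1/18 + 1/954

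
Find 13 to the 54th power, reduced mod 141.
37

Repeated squaring. Binary of 54 = 110110.
13^1 ≡ 13 (mod 141); 13^2 ≡ 28 (mod 141); 13^4 ≡ 79 (mod 141); 13^8 ≡ 37 (mod 141); 13^16 ≡ 100 (mod 141); 13^32 ≡ 130 (mod 141)
13^54 = 13^2 × 13^4 × 13^16 × 13^32 ≡ 37 (mod 141)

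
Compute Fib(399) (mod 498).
10

Matrix identity: Q^n = [[F_(n+1), F_n], [F_n, F_(n-1)]] with Q = [[1,1],[1,0]].
n = 399 = 110001111₂. Square-and-multiply, entries mod 498:
Q^1 = [[1,1],[1,0]]
Q^3 = (Q^1)²·Q = [[3,2],[2,1]]
Q^6 = (Q^3)² = [[13,8],[8,5]]
Q^12 = (Q^6)² = [[233,144],[144,89]]
Q^24 = (Q^12)² = [[325,54],[54,271]]
Q^49 = (Q^24)²·Q = [[289,475],[475,312]]
Q^99 = (Q^49)²·Q = [[9,386],[386,121]]
Q^199 = (Q^99)²·Q = [[57,175],[175,380]]
Q^399 = (Q^199)²·Q = [[291,10],[10,281]]
F_399 mod 498 = Q^399[0][1] = 10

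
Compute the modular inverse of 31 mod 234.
151

gcd(31, 234) = 1, so the inverse exists.
Extended Euclidean algorithm on (234, 31):
234 = 7 × 31 + 17  ⟹  17 = (1)·234 + (-7)·31
31 = 1 × 17 + 14  ⟹  14 = (-1)·234 + (8)·31
17 = 1 × 14 + 3  ⟹  3 = (2)·234 + (-15)·31
14 = 4 × 3 + 2  ⟹  2 = (-9)·234 + (68)·31
3 = 1 × 2 + 1  ⟹  1 = (11)·234 + (-83)·31
So (-83)·31 ≡ 1 (mod 234), i.e. 31^(-1) ≡ -83 ≡ 151 (mod 234).
Check: 31 × 151 = 4681 ≡ 1 (mod 234)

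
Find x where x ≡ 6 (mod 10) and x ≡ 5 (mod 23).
166

Using Chinese Remainder Theorem:
M = 10 × 23 = 230
M1 = 23, M2 = 10
y1 = 23^(-1) mod 10 = 7
y2 = 10^(-1) mod 23 = 7
x = (6×23×7 + 5×10×7) mod 230 = 166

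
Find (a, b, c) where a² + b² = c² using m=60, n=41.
(1919, 4920, 5281)

Euclid's formula: a = m² - n², b = 2mn, c = m² + n²
m = 60, n = 41
a = 60² - 41² = 3600 - 1681 = 1919
b = 2 × 60 × 41 = 4920
c = 60² + 41² = 3600 + 1681 = 5281
Verification: 1919² + 4920² = 3682561 + 24206400 = 27888961 = 5281² ✓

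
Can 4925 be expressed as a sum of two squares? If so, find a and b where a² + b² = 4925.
5² + 70² (a=5, b=70)

Factorization: 4925 = 5^2 × 197
By Fermat: n is sum of two squares iff every prime p ≡ 3 (mod 4) appears to even power.
All primes ≡ 3 (mod 4) appear to even power.
Search a = 0, 1, 2, … for 4925 - a² a perfect square: first hit at a = 5: 4925 - 25 = 4900 = 70².
4925 = 5² + 70² = 25 + 4900 ✓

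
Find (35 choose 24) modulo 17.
0

Using Lucas' theorem:
Write n=35 and k=24 in base 17:
n in base 17: [2, 1]
k in base 17: [1, 7]
C(35,24) mod 17 = ∏ C(n_i, k_i) mod 17
Digit binomials (mod 17): C(2,1) = 2; C(1,7) = 0 (k_i > n_i)
Product: 2 × 0 = 0 ≡ 0 (mod 17)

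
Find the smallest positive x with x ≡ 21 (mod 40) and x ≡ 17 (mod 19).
701

Using Chinese Remainder Theorem:
M = 40 × 19 = 760
M1 = 19, M2 = 40
y1 = 19^(-1) mod 40 = 19
y2 = 40^(-1) mod 19 = 10
x = (21×19×19 + 17×40×10) mod 760 = 701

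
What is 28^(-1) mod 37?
4

gcd(28, 37) = 1, so the inverse exists.
Extended Euclidean algorithm on (37, 28):
37 = 1 × 28 + 9  ⟹  9 = (1)·37 + (-1)·28
28 = 3 × 9 + 1  ⟹  1 = (-3)·37 + (4)·28
So (4)·28 ≡ 1 (mod 37), i.e. 28^(-1) ≡ 4 (mod 37).
Check: 28 × 4 = 112 ≡ 1 (mod 37)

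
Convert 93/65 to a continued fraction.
[1; 2, 3, 9]

Euclidean algorithm steps:
93 = 1 × 65 + 28
65 = 2 × 28 + 9
28 = 3 × 9 + 1
9 = 9 × 1 + 0
Continued fraction: [1; 2, 3, 9]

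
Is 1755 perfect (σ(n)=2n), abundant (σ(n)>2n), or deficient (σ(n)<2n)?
deficient

Proper divisors of 1755: sum = 1 + 3 + 5 + 9 + 13 + 15 + 27 + 39 + 45 + 65 + 117 + 135 + 195 + 351 + 585 = 1605
Since 1605 < 1755, 1755 is deficient.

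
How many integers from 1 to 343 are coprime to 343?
294

343 = 7^3
φ(n) = n × ∏(1 - 1/p) for each prime p dividing n
φ(343) = 343 × (1 - 1/7) = 294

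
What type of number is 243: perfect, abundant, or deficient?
deficient

Proper divisors of 243: sum = 1 + 3 + 9 + 27 + 81 = 121
Since 121 < 243, 243 is deficient.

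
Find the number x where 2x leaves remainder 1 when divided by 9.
5

gcd(2, 9) = 1, so the inverse exists.
Extended Euclidean algorithm on (9, 2):
9 = 4 × 2 + 1  ⟹  1 = (1)·9 + (-4)·2
So (-4)·2 ≡ 1 (mod 9), i.e. 2^(-1) ≡ -4 ≡ 5 (mod 9).
Check: 2 × 5 = 10 ≡ 1 (mod 9)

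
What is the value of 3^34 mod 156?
81

Repeated squaring. Binary of 34 = 100010.
3^1 ≡ 3 (mod 156); 3^2 ≡ 9 (mod 156); 3^4 ≡ 81 (mod 156); 3^8 ≡ 9 (mod 156); 3^16 ≡ 81 (mod 156); 3^32 ≡ 9 (mod 156)
3^34 = 3^2 × 3^32 ≡ 81 (mod 156)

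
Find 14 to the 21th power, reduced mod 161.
28

Repeated squaring. Binary of 21 = 10101.
14^1 ≡ 14 (mod 161); 14^2 ≡ 35 (mod 161); 14^4 ≡ 98 (mod 161); 14^8 ≡ 105 (mod 161); 14^16 ≡ 77 (mod 161)
14^21 = 14^1 × 14^4 × 14^16 ≡ 28 (mod 161)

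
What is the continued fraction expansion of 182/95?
[1; 1, 10, 1, 7]

Euclidean algorithm steps:
182 = 1 × 95 + 87
95 = 1 × 87 + 8
87 = 10 × 8 + 7
8 = 1 × 7 + 1
7 = 7 × 1 + 0
Continued fraction: [1; 1, 10, 1, 7]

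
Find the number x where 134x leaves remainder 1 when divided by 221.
127

gcd(134, 221) = 1, so the inverse exists.
Extended Euclidean algorithm on (221, 134):
221 = 1 × 134 + 87  ⟹  87 = (1)·221 + (-1)·134
134 = 1 × 87 + 47  ⟹  47 = (-1)·221 + (2)·134
87 = 1 × 47 + 40  ⟹  40 = (2)·221 + (-3)·134
47 = 1 × 40 + 7  ⟹  7 = (-3)·221 + (5)·134
40 = 5 × 7 + 5  ⟹  5 = (17)·221 + (-28)·134
7 = 1 × 5 + 2  ⟹  2 = (-20)·221 + (33)·134
5 = 2 × 2 + 1  ⟹  1 = (57)·221 + (-94)·134
So (-94)·134 ≡ 1 (mod 221), i.e. 134^(-1) ≡ -94 ≡ 127 (mod 221).
Check: 134 × 127 = 17018 ≡ 1 (mod 221)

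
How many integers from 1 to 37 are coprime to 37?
36

37 = 37
φ(n) = n × ∏(1 - 1/p) for each prime p dividing n
φ(37) = 37 × (1 - 1/37) = 36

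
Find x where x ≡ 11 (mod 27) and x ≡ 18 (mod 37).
92

Using Chinese Remainder Theorem:
M = 27 × 37 = 999
M1 = 37, M2 = 27
y1 = 37^(-1) mod 27 = 19
y2 = 27^(-1) mod 37 = 11
x = (11×37×19 + 18×27×11) mod 999 = 92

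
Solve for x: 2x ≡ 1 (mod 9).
5

gcd(2, 9) = 1, so the inverse exists.
Extended Euclidean algorithm on (9, 2):
9 = 4 × 2 + 1  ⟹  1 = (1)·9 + (-4)·2
So (-4)·2 ≡ 1 (mod 9), i.e. 2^(-1) ≡ -4 ≡ 5 (mod 9).
Check: 2 × 5 = 10 ≡ 1 (mod 9)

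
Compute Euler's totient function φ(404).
200

404 = 2^2 × 101
φ(n) = n × ∏(1 - 1/p) for each prime p dividing n
φ(404) = 404 × (1 - 1/2) × (1 - 1/101) = 200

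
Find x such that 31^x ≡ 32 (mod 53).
49

Baby-step giant-step with step n = ⌈√53⌉ = 8.
Baby steps 31^j mod 53 (j:value) for j=0..7: 0:1, 1:31, 2:7, 3:5, 4:49, 5:35, 6:25, 7:33.
Giant-step multiplier: 31^(-8) ≡ 31^(52-8) = 31^44 ≡ 10 (mod 53).
Giant steps γ_i = 32·10^i mod 53: γ_0=32, γ_1=2, γ_2=20, γ_3=41, γ_4=39, γ_5=19, γ_6=31 (in table at j=1).
x = i·n + j = 6·8 + 1 = 49.
Check: 31^49 ≡ 32 (mod 53).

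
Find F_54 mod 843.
842

Matrix identity: Q^n = [[F_(n+1), F_n], [F_n, F_(n-1)]] with Q = [[1,1],[1,0]].
n = 54 = 110110₂. Square-and-multiply, entries mod 843:
Q^1 = [[1,1],[1,0]]
Q^3 = (Q^1)²·Q = [[3,2],[2,1]]
Q^6 = (Q^3)² = [[13,8],[8,5]]
Q^13 = (Q^6)²·Q = [[377,233],[233,144]]
Q^27 = (Q^13)²·Q = [[0,842],[842,1]]
Q^54 = (Q^27)² = [[1,842],[842,2]]
F_54 mod 843 = Q^54[0][1] = 842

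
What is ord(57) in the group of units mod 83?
82

83 is prime, so ord(57) divides φ(83) = 82.
Divisors of 82: 1, 2, 41, 82.
Repeated squaring: 57^1 ≡ 57, 57^2 ≡ 12, 57^4 ≡ 61, 57^8 ≡ 69, 57^16 ≡ 30, 57^32 ≡ 70, 57^64 ≡ 3 (mod 83).
Test 57^d mod 83 for each divisor d in increasing order:
57^1 ≡ 57
57^2 ≡ 12
57^41 = 57^32·57^8·57^1 ≡ 82
57^82 = 57^64·57^16·57^2 ≡ 1  ← first divisor giving 1
The order is 82.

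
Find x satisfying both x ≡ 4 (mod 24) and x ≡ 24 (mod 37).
172

Using Chinese Remainder Theorem:
M = 24 × 37 = 888
M1 = 37, M2 = 24
y1 = 37^(-1) mod 24 = 13
y2 = 24^(-1) mod 37 = 17
x = (4×37×13 + 24×24×17) mod 888 = 172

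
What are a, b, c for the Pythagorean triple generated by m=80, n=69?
(1639, 11040, 11161)

Euclid's formula: a = m² - n², b = 2mn, c = m² + n²
m = 80, n = 69
a = 80² - 69² = 6400 - 4761 = 1639
b = 2 × 80 × 69 = 11040
c = 80² + 69² = 6400 + 4761 = 11161
Verification: 1639² + 11040² = 2686321 + 121881600 = 124567921 = 11161² ✓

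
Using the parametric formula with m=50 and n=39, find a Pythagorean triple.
(979, 3900, 4021)

Euclid's formula: a = m² - n², b = 2mn, c = m² + n²
m = 50, n = 39
a = 50² - 39² = 2500 - 1521 = 979
b = 2 × 50 × 39 = 3900
c = 50² + 39² = 2500 + 1521 = 4021
Verification: 979² + 3900² = 958441 + 15210000 = 16168441 = 4021² ✓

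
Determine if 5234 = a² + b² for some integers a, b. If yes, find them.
47² + 55² (a=47, b=55)

Factorization: 5234 = 2 × 2617
By Fermat: n is sum of two squares iff every prime p ≡ 3 (mod 4) appears to even power.
All primes ≡ 3 (mod 4) appear to even power.
Search a = 0, 1, 2, … for 5234 - a² a perfect square: first hit at a = 47: 5234 - 2209 = 3025 = 55².
5234 = 47² + 55² = 2209 + 3025 ✓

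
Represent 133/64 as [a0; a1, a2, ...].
[2; 12, 1, 4]

Euclidean algorithm steps:
133 = 2 × 64 + 5
64 = 12 × 5 + 4
5 = 1 × 4 + 1
4 = 4 × 1 + 0
Continued fraction: [2; 12, 1, 4]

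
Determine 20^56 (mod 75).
25

Repeated squaring. Binary of 56 = 111000.
20^1 ≡ 20 (mod 75); 20^2 ≡ 25 (mod 75); 20^4 ≡ 25 (mod 75); 20^8 ≡ 25 (mod 75); 20^16 ≡ 25 (mod 75); 20^32 ≡ 25 (mod 75)
20^56 = 20^8 × 20^16 × 20^32 ≡ 25 (mod 75)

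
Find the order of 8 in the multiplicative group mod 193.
32

193 is prime, so ord(8) divides φ(193) = 192.
Divisors of 192: 1, 2, 3, 4, 6, 8, 12, 16, 24, 32, 48, 64, 96, 192.
Repeated squaring: 8^1 ≡ 8, 8^2 ≡ 64, 8^4 ≡ 43, 8^8 ≡ 112, 8^16 ≡ 192, 8^32 ≡ 1, 8^64 ≡ 1, 8^128 ≡ 1 (mod 193).
Test 8^d mod 193 for each divisor d in increasing order:
8^1 ≡ 8
8^2 ≡ 64
8^3 = 8^2·8^1 ≡ 126
8^4 ≡ 43
8^6 = 8^4·8^2 ≡ 50
8^8 ≡ 112
8^12 = 8^8·8^4 ≡ 184
8^16 ≡ 192
8^24 = 8^16·8^8 ≡ 81
8^32 ≡ 1  ← first divisor giving 1
The order is 32.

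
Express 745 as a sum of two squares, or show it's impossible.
4² + 27² (a=4, b=27)

Factorization: 745 = 5 × 149
By Fermat: n is sum of two squares iff every prime p ≡ 3 (mod 4) appears to even power.
All primes ≡ 3 (mod 4) appear to even power.
Search a = 0, 1, 2, … for 745 - a² a perfect square: first hit at a = 4: 745 - 16 = 729 = 27².
745 = 4² + 27² = 16 + 729 ✓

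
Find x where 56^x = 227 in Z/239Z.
71

Baby-step giant-step with step n = ⌈√239⌉ = 16.
Baby steps 56^j mod 239 (j:value) for j=0..15: 0:1, 1:56, 2:29, 3:190, 4:124, 5:13, 6:11, 7:138, 8:80, 9:178, 10:169, 11:143, 12:121, 13:84, 14:163, 15:46.
Giant-step multiplier: 56^(-16) ≡ 56^(238-16) = 56^222 ≡ 9 (mod 239).
Giant steps γ_i = 227·9^i mod 239: γ_0=227, γ_1=131, γ_2=223, γ_3=95, γ_4=138 (in table at j=7).
x = i·n + j = 4·16 + 7 = 71.
Check: 56^71 ≡ 227 (mod 239).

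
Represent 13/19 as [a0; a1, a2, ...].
[0; 1, 2, 6]

Euclidean algorithm steps:
13 = 0 × 19 + 13
19 = 1 × 13 + 6
13 = 2 × 6 + 1
6 = 6 × 1 + 0
Continued fraction: [0; 1, 2, 6]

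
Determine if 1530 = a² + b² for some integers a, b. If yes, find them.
3² + 39² (a=3, b=39)

Factorization: 1530 = 2 × 3^2 × 5 × 17
By Fermat: n is sum of two squares iff every prime p ≡ 3 (mod 4) appears to even power.
All primes ≡ 3 (mod 4) appear to even power.
Search a = 0, 1, 2, … for 1530 - a² a perfect square: first hit at a = 3: 1530 - 9 = 1521 = 39².
1530 = 3² + 39² = 9 + 1521 ✓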